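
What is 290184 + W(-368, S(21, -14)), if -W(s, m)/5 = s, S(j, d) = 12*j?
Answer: 292024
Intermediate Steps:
W(s, m) = -5*s
290184 + W(-368, S(21, -14)) = 290184 - 5*(-368) = 290184 + 1840 = 292024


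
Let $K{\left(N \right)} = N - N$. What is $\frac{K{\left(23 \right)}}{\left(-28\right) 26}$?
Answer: $0$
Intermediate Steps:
$K{\left(N \right)} = 0$
$\frac{K{\left(23 \right)}}{\left(-28\right) 26} = \frac{0}{\left(-28\right) 26} = \frac{0}{-728} = 0 \left(- \frac{1}{728}\right) = 0$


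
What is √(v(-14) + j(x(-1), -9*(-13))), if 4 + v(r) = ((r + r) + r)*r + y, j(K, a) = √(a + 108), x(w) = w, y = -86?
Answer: 3*√57 ≈ 22.650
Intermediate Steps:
j(K, a) = √(108 + a)
v(r) = -90 + 3*r² (v(r) = -4 + (((r + r) + r)*r - 86) = -4 + ((2*r + r)*r - 86) = -4 + ((3*r)*r - 86) = -4 + (3*r² - 86) = -4 + (-86 + 3*r²) = -90 + 3*r²)
√(v(-14) + j(x(-1), -9*(-13))) = √((-90 + 3*(-14)²) + √(108 - 9*(-13))) = √((-90 + 3*196) + √(108 + 117)) = √((-90 + 588) + √225) = √(498 + 15) = √513 = 3*√57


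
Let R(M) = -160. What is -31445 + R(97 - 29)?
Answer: -31605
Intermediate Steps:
-31445 + R(97 - 29) = -31445 - 160 = -31605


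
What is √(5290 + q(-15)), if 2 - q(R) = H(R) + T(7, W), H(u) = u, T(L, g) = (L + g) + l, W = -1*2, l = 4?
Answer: √5298 ≈ 72.787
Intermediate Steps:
W = -2
T(L, g) = 4 + L + g (T(L, g) = (L + g) + 4 = 4 + L + g)
q(R) = -7 - R (q(R) = 2 - (R + (4 + 7 - 2)) = 2 - (R + 9) = 2 - (9 + R) = 2 + (-9 - R) = -7 - R)
√(5290 + q(-15)) = √(5290 + (-7 - 1*(-15))) = √(5290 + (-7 + 15)) = √(5290 + 8) = √5298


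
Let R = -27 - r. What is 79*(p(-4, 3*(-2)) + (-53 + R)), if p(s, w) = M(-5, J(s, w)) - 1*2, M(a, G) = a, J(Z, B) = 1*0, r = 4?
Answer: -7189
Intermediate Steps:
J(Z, B) = 0
R = -31 (R = -27 - 1*4 = -27 - 4 = -31)
p(s, w) = -7 (p(s, w) = -5 - 1*2 = -5 - 2 = -7)
79*(p(-4, 3*(-2)) + (-53 + R)) = 79*(-7 + (-53 - 31)) = 79*(-7 - 84) = 79*(-91) = -7189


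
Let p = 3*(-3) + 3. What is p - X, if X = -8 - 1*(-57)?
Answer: -55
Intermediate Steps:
X = 49 (X = -8 + 57 = 49)
p = -6 (p = -9 + 3 = -6)
p - X = -6 - 1*49 = -6 - 49 = -55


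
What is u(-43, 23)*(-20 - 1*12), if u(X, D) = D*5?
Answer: -3680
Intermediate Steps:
u(X, D) = 5*D
u(-43, 23)*(-20 - 1*12) = (5*23)*(-20 - 1*12) = 115*(-20 - 12) = 115*(-32) = -3680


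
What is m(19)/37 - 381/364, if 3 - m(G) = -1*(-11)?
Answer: -17009/13468 ≈ -1.2629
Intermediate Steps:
m(G) = -8 (m(G) = 3 - (-1)*(-11) = 3 - 1*11 = 3 - 11 = -8)
m(19)/37 - 381/364 = -8/37 - 381/364 = -17009/13468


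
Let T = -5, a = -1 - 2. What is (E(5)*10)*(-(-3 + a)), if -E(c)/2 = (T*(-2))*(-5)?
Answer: 6000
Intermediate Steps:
a = -3
E(c) = 100 (E(c) = -2*(-5*(-2))*(-5) = -20*(-5) = -2*(-50) = 100)
(E(5)*10)*(-(-3 + a)) = (100*10)*(-(-3 - 3)) = 1000*(-1*(-6)) = 1000*6 = 6000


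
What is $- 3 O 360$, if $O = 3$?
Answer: $-3240$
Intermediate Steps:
$- 3 O 360 = - 3 \cdot 3 \cdot 360 = \left(-3\right) 1080 = -3240$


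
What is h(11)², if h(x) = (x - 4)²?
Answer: 2401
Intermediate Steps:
h(x) = (-4 + x)²
h(11)² = ((-4 + 11)²)² = (7²)² = 49² = 2401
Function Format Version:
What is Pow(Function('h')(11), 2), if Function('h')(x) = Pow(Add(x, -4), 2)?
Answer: 2401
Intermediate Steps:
Function('h')(x) = Pow(Add(-4, x), 2)
Pow(Function('h')(11), 2) = Pow(Pow(Add(-4, 11), 2), 2) = Pow(Pow(7, 2), 2) = Pow(49, 2) = 2401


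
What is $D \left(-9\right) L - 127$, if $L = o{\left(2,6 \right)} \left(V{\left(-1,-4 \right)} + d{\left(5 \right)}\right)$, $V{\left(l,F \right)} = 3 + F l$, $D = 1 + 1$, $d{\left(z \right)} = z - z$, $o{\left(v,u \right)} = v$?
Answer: $-379$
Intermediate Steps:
$d{\left(z \right)} = 0$
$D = 2$
$L = 14$ ($L = 2 \left(\left(3 - -4\right) + 0\right) = 2 \left(\left(3 + 4\right) + 0\right) = 2 \left(7 + 0\right) = 2 \cdot 7 = 14$)
$D \left(-9\right) L - 127 = 2 \left(-9\right) 14 - 127 = \left(-18\right) 14 - 127 = -252 - 127 = -379$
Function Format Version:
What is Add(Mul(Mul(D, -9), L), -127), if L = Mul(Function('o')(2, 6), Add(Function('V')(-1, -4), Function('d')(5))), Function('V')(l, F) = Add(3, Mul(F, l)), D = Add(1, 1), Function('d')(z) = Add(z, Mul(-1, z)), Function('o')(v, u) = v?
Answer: -379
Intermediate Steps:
Function('d')(z) = 0
D = 2
L = 14 (L = Mul(2, Add(Add(3, Mul(-4, -1)), 0)) = Mul(2, Add(Add(3, 4), 0)) = Mul(2, Add(7, 0)) = Mul(2, 7) = 14)
Add(Mul(Mul(D, -9), L), -127) = Add(Mul(Mul(2, -9), 14), -127) = Add(Mul(-18, 14), -127) = Add(-252, -127) = -379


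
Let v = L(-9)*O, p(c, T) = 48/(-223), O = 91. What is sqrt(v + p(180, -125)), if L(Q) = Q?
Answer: I*sqrt(40738755)/223 ≈ 28.622*I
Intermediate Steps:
p(c, T) = -48/223 (p(c, T) = 48*(-1/223) = -48/223)
v = -819 (v = -9*91 = -819)
sqrt(v + p(180, -125)) = sqrt(-819 - 48/223) = sqrt(-182685/223) = I*sqrt(40738755)/223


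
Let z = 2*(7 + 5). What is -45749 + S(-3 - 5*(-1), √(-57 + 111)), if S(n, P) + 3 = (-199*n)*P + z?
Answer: -45728 - 1194*√6 ≈ -48653.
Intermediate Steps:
z = 24 (z = 2*12 = 24)
S(n, P) = 21 - 199*P*n (S(n, P) = -3 + ((-199*n)*P + 24) = -3 + (-199*P*n + 24) = -3 + (24 - 199*P*n) = 21 - 199*P*n)
-45749 + S(-3 - 5*(-1), √(-57 + 111)) = -45749 + (21 - 199*√(-57 + 111)*(-3 - 5*(-1))) = -45749 + (21 - 199*√54*(-3 + 5)) = -45749 + (21 - 199*3*√6*2) = -45749 + (21 - 1194*√6) = -45728 - 1194*√6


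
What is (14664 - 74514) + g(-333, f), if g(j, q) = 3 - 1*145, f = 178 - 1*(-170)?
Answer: -59992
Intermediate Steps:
f = 348 (f = 178 + 170 = 348)
g(j, q) = -142 (g(j, q) = 3 - 145 = -142)
(14664 - 74514) + g(-333, f) = (14664 - 74514) - 142 = -59850 - 142 = -59992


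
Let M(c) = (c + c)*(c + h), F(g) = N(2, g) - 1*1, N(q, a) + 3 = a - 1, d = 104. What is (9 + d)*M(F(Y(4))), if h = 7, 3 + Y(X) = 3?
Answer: -2260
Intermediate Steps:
Y(X) = 0 (Y(X) = -3 + 3 = 0)
N(q, a) = -4 + a (N(q, a) = -3 + (a - 1) = -3 + (-1 + a) = -4 + a)
F(g) = -5 + g (F(g) = (-4 + g) - 1*1 = (-4 + g) - 1 = -5 + g)
M(c) = 2*c*(7 + c) (M(c) = (c + c)*(c + 7) = (2*c)*(7 + c) = 2*c*(7 + c))
(9 + d)*M(F(Y(4))) = (9 + 104)*(2*(-5 + 0)*(7 + (-5 + 0))) = 113*(2*(-5)*(7 - 5)) = 113*(2*(-5)*2) = 113*(-20) = -2260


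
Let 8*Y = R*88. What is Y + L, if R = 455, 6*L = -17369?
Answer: 12661/6 ≈ 2110.2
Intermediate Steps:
L = -17369/6 (L = (1/6)*(-17369) = -17369/6 ≈ -2894.8)
Y = 5005 (Y = (455*88)/8 = (1/8)*40040 = 5005)
Y + L = 5005 - 17369/6 = 12661/6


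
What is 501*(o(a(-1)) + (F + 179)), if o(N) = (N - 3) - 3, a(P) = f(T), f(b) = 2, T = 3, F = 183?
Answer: 179358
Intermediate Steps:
a(P) = 2
o(N) = -6 + N (o(N) = (-3 + N) - 3 = -6 + N)
501*(o(a(-1)) + (F + 179)) = 501*((-6 + 2) + (183 + 179)) = 501*(-4 + 362) = 501*358 = 179358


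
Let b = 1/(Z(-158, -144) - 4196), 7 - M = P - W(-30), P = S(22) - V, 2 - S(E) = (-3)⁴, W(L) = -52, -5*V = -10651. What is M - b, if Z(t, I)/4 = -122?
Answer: 50685569/23420 ≈ 2164.2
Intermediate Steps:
V = 10651/5 (V = -⅕*(-10651) = 10651/5 ≈ 2130.2)
Z(t, I) = -488 (Z(t, I) = 4*(-122) = -488)
S(E) = -79 (S(E) = 2 - 1*(-3)⁴ = 2 - 1*81 = 2 - 81 = -79)
P = -11046/5 (P = -79 - 1*10651/5 = -79 - 10651/5 = -11046/5 ≈ -2209.2)
M = 10821/5 (M = 7 - (-11046/5 - 1*(-52)) = 7 - (-11046/5 + 52) = 7 - 1*(-10786/5) = 7 + 10786/5 = 10821/5 ≈ 2164.2)
b = -1/4684 (b = 1/(-488 - 4196) = 1/(-4684) = -1/4684 ≈ -0.00021349)
M - b = 10821/5 - 1*(-1/4684) = 10821/5 + 1/4684 = 50685569/23420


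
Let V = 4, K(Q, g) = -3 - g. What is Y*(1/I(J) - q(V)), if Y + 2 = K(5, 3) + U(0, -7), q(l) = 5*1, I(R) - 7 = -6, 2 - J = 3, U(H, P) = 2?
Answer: 24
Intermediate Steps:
J = -1 (J = 2 - 1*3 = 2 - 3 = -1)
I(R) = 1 (I(R) = 7 - 6 = 1)
q(l) = 5
Y = -6 (Y = -2 + ((-3 - 1*3) + 2) = -2 + ((-3 - 3) + 2) = -2 + (-6 + 2) = -2 - 4 = -6)
Y*(1/I(J) - q(V)) = -6*(1/1 - 1*5) = -6*(1 - 5) = -6*(-4) = 24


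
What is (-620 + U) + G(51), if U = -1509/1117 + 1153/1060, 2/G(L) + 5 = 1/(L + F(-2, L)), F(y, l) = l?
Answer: -374053195931/602666180 ≈ -620.66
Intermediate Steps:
G(L) = 2/(-5 + 1/(2*L)) (G(L) = 2/(-5 + 1/(L + L)) = 2/(-5 + 1/(2*L)))
U = -311639/1184020 (U = -1509*1/1117 + 1153*(1/1060) = -1509/1117 + 1153/1060 = -311639/1184020 ≈ -0.26320)
(-620 + U) + G(51) = (-620 - 311639/1184020) - 4*51/(-1 + 10*51) = -734404039/1184020 - 4*51/(-1 + 510) = -734404039/1184020 - 4*51/509 = -734404039/1184020 - 4*51*1/509 = -734404039/1184020 - 204/509 = -374053195931/602666180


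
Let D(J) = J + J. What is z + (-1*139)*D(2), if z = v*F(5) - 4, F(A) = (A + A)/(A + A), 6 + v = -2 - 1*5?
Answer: -573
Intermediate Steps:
v = -13 (v = -6 + (-2 - 1*5) = -6 + (-2 - 5) = -6 - 7 = -13)
D(J) = 2*J
F(A) = 1 (F(A) = (2*A)/((2*A)) = (2*A)*(1/(2*A)) = 1)
z = -17 (z = -13*1 - 4 = -13 - 4 = -17)
z + (-1*139)*D(2) = -17 + (-1*139)*(2*2) = -17 - 139*4 = -17 - 556 = -573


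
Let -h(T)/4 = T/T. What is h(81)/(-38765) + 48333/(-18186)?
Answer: -624518667/234993430 ≈ -2.6576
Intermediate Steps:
h(T) = -4 (h(T) = -4*T/T = -4*1 = -4)
h(81)/(-38765) + 48333/(-18186) = -4/(-38765) + 48333/(-18186) = -4*(-1/38765) + 48333*(-1/18186) = 4/38765 - 16111/6062 = -624518667/234993430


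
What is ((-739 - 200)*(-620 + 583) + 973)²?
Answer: 1275632656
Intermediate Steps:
((-739 - 200)*(-620 + 583) + 973)² = (-939*(-37) + 973)² = (34743 + 973)² = 35716² = 1275632656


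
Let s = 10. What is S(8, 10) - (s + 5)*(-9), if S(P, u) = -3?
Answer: 132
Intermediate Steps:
S(8, 10) - (s + 5)*(-9) = -3 - (10 + 5)*(-9) = -3 - 15*(-9) = -3 - 1*(-135) = -3 + 135 = 132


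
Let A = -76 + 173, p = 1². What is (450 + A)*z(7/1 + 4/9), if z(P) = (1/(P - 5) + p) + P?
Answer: 958891/198 ≈ 4842.9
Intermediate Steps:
p = 1
z(P) = 1 + P + 1/(-5 + P) (z(P) = (1/(P - 5) + 1) + P = (1/(-5 + P) + 1) + P = (1 + 1/(-5 + P)) + P = 1 + P + 1/(-5 + P))
A = 97
(450 + A)*z(7/1 + 4/9) = (450 + 97)*((-4 + (7/1 + 4/9)² - 4*(7/1 + 4/9))/(-5 + (7/1 + 4/9))) = 547*((-4 + (7*1 + 4*(⅑))² - 4*(7*1 + 4*(⅑)))/(-5 + (7*1 + 4*(⅑)))) = 547*((-4 + (7 + 4/9)² - 4*(7 + 4/9))/(-5 + (7 + 4/9))) = 547*((-4 + (67/9)² - 4*67/9)/(-5 + 67/9)) = 547*((-4 + 4489/81 - 268/9)/(22/9)) = 547*((9/22)*(1753/81)) = 547*(1753/198) = 958891/198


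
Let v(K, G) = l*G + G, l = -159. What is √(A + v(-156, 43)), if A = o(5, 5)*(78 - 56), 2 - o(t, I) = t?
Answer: 14*I*√35 ≈ 82.825*I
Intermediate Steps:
o(t, I) = 2 - t
v(K, G) = -158*G (v(K, G) = -159*G + G = -158*G)
A = -66 (A = (2 - 1*5)*(78 - 56) = (2 - 5)*22 = -3*22 = -66)
√(A + v(-156, 43)) = √(-66 - 158*43) = √(-66 - 6794) = √(-6860) = 14*I*√35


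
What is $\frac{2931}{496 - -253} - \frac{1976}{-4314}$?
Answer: $\frac{7062179}{1615593} \approx 4.3713$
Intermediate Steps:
$\frac{2931}{496 - -253} - \frac{1976}{-4314} = \frac{2931}{496 + 253} - - \frac{988}{2157} = \frac{2931}{749} + \frac{988}{2157} = \frac{7062179}{1615593}$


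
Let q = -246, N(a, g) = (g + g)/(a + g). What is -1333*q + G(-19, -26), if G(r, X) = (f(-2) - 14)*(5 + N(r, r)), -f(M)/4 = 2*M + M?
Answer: 327978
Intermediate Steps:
N(a, g) = 2*g/(a + g) (N(a, g) = (2*g)/(a + g) = 2*g/(a + g))
f(M) = -12*M (f(M) = -4*(2*M + M) = -12*M)
G(r, X) = 60 (G(r, X) = (-12*(-2) - 14)*(5 + 2*r/(r + r)) = (24 - 14)*(5 + 2*r/((2*r))) = 10*(5 + 2*r*(1/(2*r))) = 10*(5 + 1) = 10*6 = 60)
-1333*q + G(-19, -26) = -1333*(-246) + 60 = 327918 + 60 = 327978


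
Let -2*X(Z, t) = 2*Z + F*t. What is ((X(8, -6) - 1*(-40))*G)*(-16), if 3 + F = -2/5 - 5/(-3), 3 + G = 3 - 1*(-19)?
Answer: -40736/5 ≈ -8147.2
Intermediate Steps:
G = 19 (G = -3 + (3 - 1*(-19)) = -3 + (3 + 19) = -3 + 22 = 19)
F = -26/15 (F = -3 + (-2/5 - 5/(-3)) = -3 + (-2*1/5 - 5*(-1/3)) = -3 + (-2/5 + 5/3) = -3 + 19/15 = -26/15 ≈ -1.7333)
X(Z, t) = -Z + 13*t/15 (X(Z, t) = -(2*Z - 26*t/15)/2 = -Z + 13*t/15)
((X(8, -6) - 1*(-40))*G)*(-16) = (((-1*8 + (13/15)*(-6)) - 1*(-40))*19)*(-16) = (((-8 - 26/5) + 40)*19)*(-16) = ((-66/5 + 40)*19)*(-16) = ((134/5)*19)*(-16) = (2546/5)*(-16) = -40736/5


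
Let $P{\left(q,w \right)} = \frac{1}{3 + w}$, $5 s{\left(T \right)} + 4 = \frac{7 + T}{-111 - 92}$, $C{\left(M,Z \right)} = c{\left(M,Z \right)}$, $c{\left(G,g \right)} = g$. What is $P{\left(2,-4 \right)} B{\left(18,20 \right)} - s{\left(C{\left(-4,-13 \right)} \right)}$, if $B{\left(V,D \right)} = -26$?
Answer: $\frac{27196}{1015} \approx 26.794$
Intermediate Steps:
$C{\left(M,Z \right)} = Z$
$s{\left(T \right)} = - \frac{117}{145} - \frac{T}{1015}$ ($s{\left(T \right)} = - \frac{4}{5} + \frac{\left(7 + T\right) \frac{1}{-111 - 92}}{5} = - \frac{4}{5} + \frac{\left(7 + T\right) \frac{1}{-203}}{5} = - \frac{4}{5} + \frac{\left(7 + T\right) \left(- \frac{1}{203}\right)}{5} = - \frac{4}{5} + \frac{- \frac{1}{29} - \frac{T}{203}}{5} = - \frac{4}{5} - \left(\frac{1}{145} + \frac{T}{1015}\right) = - \frac{117}{145} - \frac{T}{1015}$)
$P{\left(2,-4 \right)} B{\left(18,20 \right)} - s{\left(C{\left(-4,-13 \right)} \right)} = \frac{1}{3 - 4} \left(-26\right) - \left(- \frac{117}{145} - - \frac{13}{1015}\right) = \frac{1}{-1} \left(-26\right) - \left(- \frac{117}{145} + \frac{13}{1015}\right) = \left(-1\right) \left(-26\right) - - \frac{806}{1015} = 26 + \frac{806}{1015} = \frac{27196}{1015}$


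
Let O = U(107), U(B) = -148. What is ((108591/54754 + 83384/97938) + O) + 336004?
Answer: 128645862704329/383035518 ≈ 3.3586e+5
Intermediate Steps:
O = -148
((108591/54754 + 83384/97938) + O) + 336004 = ((108591/54754 + 83384/97938) - 148) + 336004 = ((108591*(1/54754) + 83384*(1/97938)) - 148) + 336004 = ((15513/7822 + 41692/48969) - 148) + 336004 = (1085770921/383035518 - 148) + 336004 = -55603485743/383035518 + 336004 = 128645862704329/383035518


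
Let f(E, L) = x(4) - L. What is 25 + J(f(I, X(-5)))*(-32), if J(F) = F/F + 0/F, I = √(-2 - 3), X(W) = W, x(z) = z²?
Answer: -7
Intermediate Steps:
I = I*√5 (I = √(-5) = I*√5 ≈ 2.2361*I)
f(E, L) = 16 - L (f(E, L) = 4² - L = 16 - L)
J(F) = 1 (J(F) = 1 + 0 = 1)
25 + J(f(I, X(-5)))*(-32) = 25 + 1*(-32) = 25 - 32 = -7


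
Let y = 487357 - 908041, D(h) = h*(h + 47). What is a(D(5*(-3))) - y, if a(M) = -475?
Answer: 420209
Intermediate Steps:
D(h) = h*(47 + h)
y = -420684
a(D(5*(-3))) - y = -475 - 1*(-420684) = -475 + 420684 = 420209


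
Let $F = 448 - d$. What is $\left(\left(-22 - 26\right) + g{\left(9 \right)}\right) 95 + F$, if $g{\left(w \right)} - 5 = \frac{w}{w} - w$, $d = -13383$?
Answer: $8986$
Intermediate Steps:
$g{\left(w \right)} = 6 - w$ ($g{\left(w \right)} = 5 - \left(w - \frac{w}{w}\right) = 5 - \left(-1 + w\right) = 6 - w$)
$F = 13831$ ($F = 448 - -13383 = 448 + 13383 = 13831$)
$\left(\left(-22 - 26\right) + g{\left(9 \right)}\right) 95 + F = \left(\left(-22 - 26\right) + \left(6 - 9\right)\right) 95 + 13831 = \left(-48 + \left(6 - 9\right)\right) 95 + 13831 = \left(-48 - 3\right) 95 + 13831 = \left(-51\right) 95 + 13831 = -4845 + 13831 = 8986$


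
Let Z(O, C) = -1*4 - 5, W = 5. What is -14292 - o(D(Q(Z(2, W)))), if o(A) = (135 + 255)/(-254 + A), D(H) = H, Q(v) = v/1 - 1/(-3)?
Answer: -5630463/394 ≈ -14291.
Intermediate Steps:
Z(O, C) = -9 (Z(O, C) = -4 - 5 = -9)
Q(v) = ⅓ + v (Q(v) = v*1 - 1*(-⅓) = v + ⅓ = ⅓ + v)
o(A) = 390/(-254 + A)
-14292 - o(D(Q(Z(2, W)))) = -14292 - 390/(-254 + (⅓ - 9)) = -14292 - 390/(-254 - 26/3) = -14292 - 390/(-788/3) = -14292 - 390*(-3)/788 = -14292 - 1*(-585/394) = -14292 + 585/394 = -5630463/394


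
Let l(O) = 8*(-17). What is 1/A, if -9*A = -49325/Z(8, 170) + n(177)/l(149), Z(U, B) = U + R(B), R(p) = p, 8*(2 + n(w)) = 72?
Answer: 12104/372747 ≈ 0.032472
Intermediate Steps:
l(O) = -136
n(w) = 7 (n(w) = -2 + (⅛)*72 = -2 + 9 = 7)
Z(U, B) = B + U (Z(U, B) = U + B = B + U)
A = 372747/12104 (A = -(-49325/(170 + 8) + 7/(-136))/9 = -(-49325/178 + 7*(-1/136))/9 = -(-49325*1/178 - 7/136)/9 = -(-49325/178 - 7/136)/9 = -⅑*(-3354723/12104) = 372747/12104 ≈ 30.795)
1/A = 1/(372747/12104) = 12104/372747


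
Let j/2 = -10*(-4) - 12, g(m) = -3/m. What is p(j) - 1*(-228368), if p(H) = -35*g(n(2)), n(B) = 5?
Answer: 228389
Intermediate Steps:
j = 56 (j = 2*(-10*(-4) - 12) = 2*(40 - 12) = 2*28 = 56)
p(H) = 21 (p(H) = -(-105)/5 = -35*(-⅗) = 21)
p(j) - 1*(-228368) = 21 - 1*(-228368) = 21 + 228368 = 228389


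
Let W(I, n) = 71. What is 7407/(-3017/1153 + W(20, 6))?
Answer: 2846757/26282 ≈ 108.32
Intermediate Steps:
7407/(-3017/1153 + W(20, 6)) = 7407/(-3017/1153 + 71) = 7407/(78846/1153) = 7407*(1153/78846) = 2846757/26282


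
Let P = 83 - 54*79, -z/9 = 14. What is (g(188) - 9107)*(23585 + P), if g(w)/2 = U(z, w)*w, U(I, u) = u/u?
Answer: -169398862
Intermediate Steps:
z = -126 (z = -9*14 = -126)
U(I, u) = 1
P = -4183 (P = 83 - 4266 = -4183)
g(w) = 2*w (g(w) = 2*(1*w) = 2*w)
(g(188) - 9107)*(23585 + P) = (2*188 - 9107)*(23585 - 4183) = (376 - 9107)*19402 = -8731*19402 = -169398862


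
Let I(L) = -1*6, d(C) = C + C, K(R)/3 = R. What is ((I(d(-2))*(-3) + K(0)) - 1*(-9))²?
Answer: 729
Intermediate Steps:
K(R) = 3*R
d(C) = 2*C
I(L) = -6
((I(d(-2))*(-3) + K(0)) - 1*(-9))² = ((-6*(-3) + 3*0) - 1*(-9))² = ((18 + 0) + 9)² = (18 + 9)² = 27² = 729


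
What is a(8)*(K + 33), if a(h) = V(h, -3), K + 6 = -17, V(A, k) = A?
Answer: 80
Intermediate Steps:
K = -23 (K = -6 - 17 = -23)
a(h) = h
a(8)*(K + 33) = 8*(-23 + 33) = 8*10 = 80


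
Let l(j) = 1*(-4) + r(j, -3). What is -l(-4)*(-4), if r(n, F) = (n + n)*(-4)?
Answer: 112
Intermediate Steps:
r(n, F) = -8*n (r(n, F) = (2*n)*(-4) = -8*n)
l(j) = -4 - 8*j (l(j) = 1*(-4) - 8*j = -4 - 8*j)
-l(-4)*(-4) = -(-4 - 8*(-4))*(-4) = -(-4 + 32)*(-4) = -1*28*(-4) = -28*(-4) = 112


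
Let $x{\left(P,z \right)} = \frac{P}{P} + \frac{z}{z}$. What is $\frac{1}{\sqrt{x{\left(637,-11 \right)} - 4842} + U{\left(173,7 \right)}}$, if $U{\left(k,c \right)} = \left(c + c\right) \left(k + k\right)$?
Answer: $\frac{1211}{5867294} - \frac{11 i \sqrt{10}}{11734588} \approx 0.0002064 - 2.9643 \cdot 10^{-6} i$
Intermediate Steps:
$x{\left(P,z \right)} = 2$ ($x{\left(P,z \right)} = 1 + 1 = 2$)
$U{\left(k,c \right)} = 4 c k$ ($U{\left(k,c \right)} = 2 c 2 k = 4 c k$)
$\frac{1}{\sqrt{x{\left(637,-11 \right)} - 4842} + U{\left(173,7 \right)}} = \frac{1}{\sqrt{2 - 4842} + 4 \cdot 7 \cdot 173} = \frac{1}{\sqrt{-4840} + 4844} = \frac{1}{22 i \sqrt{10} + 4844} = \frac{1}{4844 + 22 i \sqrt{10}}$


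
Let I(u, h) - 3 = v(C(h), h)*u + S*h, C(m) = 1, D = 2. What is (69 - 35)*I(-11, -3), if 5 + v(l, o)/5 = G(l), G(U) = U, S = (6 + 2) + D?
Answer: 6562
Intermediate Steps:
S = 10 (S = (6 + 2) + 2 = 8 + 2 = 10)
v(l, o) = -25 + 5*l
I(u, h) = 3 - 20*u + 10*h (I(u, h) = 3 + ((-25 + 5*1)*u + 10*h) = 3 + ((-25 + 5)*u + 10*h) = 3 + (-20*u + 10*h) = 3 - 20*u + 10*h)
(69 - 35)*I(-11, -3) = (69 - 35)*(3 - 20*(-11) + 10*(-3)) = 34*(3 + 220 - 30) = 34*193 = 6562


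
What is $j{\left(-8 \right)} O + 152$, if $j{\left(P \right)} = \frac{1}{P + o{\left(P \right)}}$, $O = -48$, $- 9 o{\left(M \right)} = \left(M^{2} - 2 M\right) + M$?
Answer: $155$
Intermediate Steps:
$o{\left(M \right)} = - \frac{M^{2}}{9} + \frac{M}{9}$ ($o{\left(M \right)} = - \frac{\left(M^{2} - 2 M\right) + M}{9} = - \frac{M^{2} - M}{9} = - \frac{M^{2}}{9} + \frac{M}{9}$)
$j{\left(P \right)} = \frac{1}{P + \frac{P \left(1 - P\right)}{9}}$
$j{\left(-8 \right)} O + 152 = - \frac{9}{\left(-8\right) \left(-10 - 8\right)} \left(-48\right) + 152 = \left(-9\right) \left(- \frac{1}{8}\right) \frac{1}{-18} \left(-48\right) + 152 = \left(-9\right) \left(- \frac{1}{8}\right) \left(- \frac{1}{18}\right) \left(-48\right) + 152 = \left(- \frac{1}{16}\right) \left(-48\right) + 152 = 3 + 152 = 155$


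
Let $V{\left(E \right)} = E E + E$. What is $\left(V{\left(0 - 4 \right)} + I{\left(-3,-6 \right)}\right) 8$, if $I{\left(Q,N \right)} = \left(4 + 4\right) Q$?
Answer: $-96$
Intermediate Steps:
$I{\left(Q,N \right)} = 8 Q$
$V{\left(E \right)} = E + E^{2}$ ($V{\left(E \right)} = E^{2} + E = E + E^{2}$)
$\left(V{\left(0 - 4 \right)} + I{\left(-3,-6 \right)}\right) 8 = \left(\left(0 - 4\right) \left(1 + \left(0 - 4\right)\right) + 8 \left(-3\right)\right) 8 = \left(- 4 \left(1 - 4\right) - 24\right) 8 = \left(\left(-4\right) \left(-3\right) - 24\right) 8 = \left(12 - 24\right) 8 = \left(-12\right) 8 = -96$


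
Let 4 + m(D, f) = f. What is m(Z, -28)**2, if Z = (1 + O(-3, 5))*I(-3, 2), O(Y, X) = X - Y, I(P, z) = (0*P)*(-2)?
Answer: 1024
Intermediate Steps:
I(P, z) = 0 (I(P, z) = 0*(-2) = 0)
Z = 0 (Z = (1 + (5 - 1*(-3)))*0 = (1 + (5 + 3))*0 = (1 + 8)*0 = 9*0 = 0)
m(D, f) = -4 + f
m(Z, -28)**2 = (-4 - 28)**2 = (-32)**2 = 1024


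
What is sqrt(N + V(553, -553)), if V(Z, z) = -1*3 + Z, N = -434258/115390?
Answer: sqrt(15026982695)/5245 ≈ 23.372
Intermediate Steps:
N = -19739/5245 (N = -434258*1/115390 = -19739/5245 ≈ -3.7634)
V(Z, z) = -3 + Z
sqrt(N + V(553, -553)) = sqrt(-19739/5245 + (-3 + 553)) = sqrt(-19739/5245 + 550) = sqrt(2865011/5245) = sqrt(15026982695)/5245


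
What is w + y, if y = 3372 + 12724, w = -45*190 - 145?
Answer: 7401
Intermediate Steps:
w = -8695 (w = -8550 - 145 = -8695)
y = 16096
w + y = -8695 + 16096 = 7401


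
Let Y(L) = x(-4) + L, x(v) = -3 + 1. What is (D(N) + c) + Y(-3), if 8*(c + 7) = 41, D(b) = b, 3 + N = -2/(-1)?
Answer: -63/8 ≈ -7.8750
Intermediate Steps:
x(v) = -2
N = -1 (N = -3 - 2/(-1) = -3 - 2*(-1) = -3 + 2 = -1)
Y(L) = -2 + L
c = -15/8 (c = -7 + (⅛)*41 = -7 + 41/8 = -15/8 ≈ -1.8750)
(D(N) + c) + Y(-3) = (-1 - 15/8) + (-2 - 3) = -23/8 - 5 = -63/8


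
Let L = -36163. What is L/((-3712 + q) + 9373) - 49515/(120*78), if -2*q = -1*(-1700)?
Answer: -38446823/3002064 ≈ -12.807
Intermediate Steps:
q = -850 (q = -(-1)*(-1700)/2 = -½*1700 = -850)
L/((-3712 + q) + 9373) - 49515/(120*78) = -36163/((-3712 - 850) + 9373) - 49515/(120*78) = -36163/(-4562 + 9373) - 49515/9360 = -36163/4811 - 49515*1/9360 = -36163*1/4811 - 3301/624 = -36163/4811 - 3301/624 = -38446823/3002064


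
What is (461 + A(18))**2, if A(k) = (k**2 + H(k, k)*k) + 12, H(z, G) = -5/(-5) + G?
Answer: 1297321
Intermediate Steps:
H(z, G) = 1 + G (H(z, G) = -5*(-1/5) + G = 1 + G)
A(k) = 12 + k**2 + k*(1 + k) (A(k) = (k**2 + (1 + k)*k) + 12 = (k**2 + k*(1 + k)) + 12 = 12 + k**2 + k*(1 + k))
(461 + A(18))**2 = (461 + (12 + 18 + 2*18**2))**2 = (461 + (12 + 18 + 2*324))**2 = (461 + (12 + 18 + 648))**2 = (461 + 678)**2 = 1139**2 = 1297321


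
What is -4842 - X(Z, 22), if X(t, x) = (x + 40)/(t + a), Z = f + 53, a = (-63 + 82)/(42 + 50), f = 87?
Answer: -62462662/12899 ≈ -4842.4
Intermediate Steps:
a = 19/92 ≈ 0.20652
Z = 140 (Z = 87 + 53 = 140)
X(t, x) = (40 + x)/(19/92 + t) (X(t, x) = (x + 40)/(t + 19/92) = (40 + x)/(19/92 + t))
-4842 - X(Z, 22) = -4842 - 92*(40 + 22)/(19 + 92*140) = -4842 - 92*62/(19 + 12880) = -4842 - 92*62/12899 = -4842 - 1*5704/12899 = -4842 - 5704/12899 = -62462662/12899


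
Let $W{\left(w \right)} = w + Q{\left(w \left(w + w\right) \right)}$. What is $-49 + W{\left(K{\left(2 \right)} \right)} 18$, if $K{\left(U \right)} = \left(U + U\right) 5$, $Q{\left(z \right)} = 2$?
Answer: $347$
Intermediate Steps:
$K{\left(U \right)} = 10 U$ ($K{\left(U \right)} = 2 U 5 = 10 U$)
$W{\left(w \right)} = 2 + w$ ($W{\left(w \right)} = w + 2 = 2 + w$)
$-49 + W{\left(K{\left(2 \right)} \right)} 18 = -49 + \left(2 + 10 \cdot 2\right) 18 = -49 + \left(2 + 20\right) 18 = -49 + 22 \cdot 18 = -49 + 396 = 347$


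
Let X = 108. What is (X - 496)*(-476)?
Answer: 184688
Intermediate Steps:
(X - 496)*(-476) = (108 - 496)*(-476) = -388*(-476) = 184688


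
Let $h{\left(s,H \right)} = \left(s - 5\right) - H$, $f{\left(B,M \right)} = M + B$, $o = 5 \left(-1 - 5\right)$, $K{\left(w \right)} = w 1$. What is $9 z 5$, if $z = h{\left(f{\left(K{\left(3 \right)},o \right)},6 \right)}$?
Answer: $-1710$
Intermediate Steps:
$K{\left(w \right)} = w$
$o = -30$ ($o = 5 \left(-6\right) = -30$)
$f{\left(B,M \right)} = B + M$
$h{\left(s,H \right)} = -5 + s - H$ ($h{\left(s,H \right)} = \left(s - 5\right) - H = \left(-5 + s\right) - H = -5 + s - H$)
$z = -38$ ($z = -5 + \left(3 - 30\right) - 6 = -5 - 27 - 6 = -38$)
$9 z 5 = 9 \left(-38\right) 5 = \left(-342\right) 5 = -1710$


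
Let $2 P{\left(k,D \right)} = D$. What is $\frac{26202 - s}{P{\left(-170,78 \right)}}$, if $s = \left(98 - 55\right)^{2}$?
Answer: $\frac{24353}{39} \approx 624.44$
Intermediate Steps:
$s = 1849$ ($s = 43^{2} = 1849$)
$P{\left(k,D \right)} = \frac{D}{2}$
$\frac{26202 - s}{P{\left(-170,78 \right)}} = \frac{26202 - 1849}{\frac{1}{2} \cdot 78} = \frac{26202 - 1849}{39} = 24353 \cdot \frac{1}{39} = \frac{24353}{39}$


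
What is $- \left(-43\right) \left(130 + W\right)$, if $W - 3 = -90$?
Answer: $1849$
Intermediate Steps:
$W = -87$ ($W = 3 - 90 = -87$)
$- \left(-43\right) \left(130 + W\right) = - \left(-43\right) \left(130 - 87\right) = - \left(-43\right) 43 = \left(-1\right) \left(-1849\right) = 1849$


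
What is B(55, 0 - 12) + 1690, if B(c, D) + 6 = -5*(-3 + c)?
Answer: 1424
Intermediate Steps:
B(c, D) = 9 - 5*c (B(c, D) = -6 - 5*(-3 + c) = -6 + (15 - 5*c) = 9 - 5*c)
B(55, 0 - 12) + 1690 = (9 - 5*55) + 1690 = (9 - 275) + 1690 = -266 + 1690 = 1424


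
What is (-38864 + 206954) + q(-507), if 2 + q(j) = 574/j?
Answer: 85220042/507 ≈ 1.6809e+5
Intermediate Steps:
q(j) = -2 + 574/j
(-38864 + 206954) + q(-507) = (-38864 + 206954) + (-2 + 574/(-507)) = 168090 + (-2 + 574*(-1/507)) = 168090 + (-2 - 574/507) = 168090 - 1588/507 = 85220042/507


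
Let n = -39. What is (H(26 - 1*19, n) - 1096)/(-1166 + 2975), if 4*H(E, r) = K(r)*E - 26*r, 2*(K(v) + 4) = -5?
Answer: -253/536 ≈ -0.47201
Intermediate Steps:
K(v) = -13/2 (K(v) = -4 + (½)*(-5) = -4 - 5/2 = -13/2)
H(E, r) = -13*r/2 - 13*E/8 (H(E, r) = (-13*E/2 - 26*r)/4 = (-26*r - 13*E/2)/4 = -13*r/2 - 13*E/8)
(H(26 - 1*19, n) - 1096)/(-1166 + 2975) = ((-13/2*(-39) - 13*(26 - 1*19)/8) - 1096)/(-1166 + 2975) = ((507/2 - 13*(26 - 19)/8) - 1096)/1809 = ((507/2 - 13/8*7) - 1096)*(1/1809) = ((507/2 - 91/8) - 1096)*(1/1809) = (1937/8 - 1096)*(1/1809) = -6831/8*1/1809 = -253/536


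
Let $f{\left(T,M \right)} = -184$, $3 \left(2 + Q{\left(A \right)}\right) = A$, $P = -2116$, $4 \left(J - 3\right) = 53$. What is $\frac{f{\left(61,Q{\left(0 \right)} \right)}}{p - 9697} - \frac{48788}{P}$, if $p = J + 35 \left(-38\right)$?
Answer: $\frac{537581815}{23298747} \approx 23.073$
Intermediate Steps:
$J = \frac{65}{4}$ ($J = 3 + \frac{1}{4} \cdot 53 = 3 + \frac{53}{4} = \frac{65}{4} \approx 16.25$)
$p = - \frac{5255}{4}$ ($p = \frac{65}{4} + 35 \left(-38\right) = \frac{65}{4} - 1330 = - \frac{5255}{4} \approx -1313.8$)
$Q{\left(A \right)} = -2 + \frac{A}{3}$
$\frac{f{\left(61,Q{\left(0 \right)} \right)}}{p - 9697} - \frac{48788}{P} = - \frac{184}{- \frac{5255}{4} - 9697} - \frac{48788}{-2116} = - \frac{184}{- \frac{44043}{4}} - - \frac{12197}{529} = \left(-184\right) \left(- \frac{4}{44043}\right) + \frac{12197}{529} = \frac{736}{44043} + \frac{12197}{529} = \frac{537581815}{23298747}$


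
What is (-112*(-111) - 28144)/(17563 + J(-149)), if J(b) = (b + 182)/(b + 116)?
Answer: -7856/8781 ≈ -0.89466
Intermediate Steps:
J(b) = (182 + b)/(116 + b)
(-112*(-111) - 28144)/(17563 + J(-149)) = (-112*(-111) - 28144)/(17563 + (182 - 149)/(116 - 149)) = (12432 - 28144)/(17563 + 33/(-33)) = -15712/(17563 - 1/33*33) = -15712/(17563 - 1) = -15712/17562 = -15712*1/17562 = -7856/8781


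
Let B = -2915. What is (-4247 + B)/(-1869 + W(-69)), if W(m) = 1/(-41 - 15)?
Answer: 401072/104665 ≈ 3.8320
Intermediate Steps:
W(m) = -1/56 (W(m) = 1/(-56) = -1/56)
(-4247 + B)/(-1869 + W(-69)) = (-4247 - 2915)/(-1869 - 1/56) = -7162/(-104665/56) = -7162*(-56/104665) = 401072/104665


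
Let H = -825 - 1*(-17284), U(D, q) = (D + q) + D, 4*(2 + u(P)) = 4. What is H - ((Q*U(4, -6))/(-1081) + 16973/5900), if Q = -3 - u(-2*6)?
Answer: 104955484687/6377900 ≈ 16456.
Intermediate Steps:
u(P) = -1 (u(P) = -2 + (1/4)*4 = -2 + 1 = -1)
Q = -2 (Q = -3 - 1*(-1) = -3 + 1 = -2)
U(D, q) = q + 2*D
H = 16459 (H = -825 + 17284 = 16459)
H - ((Q*U(4, -6))/(-1081) + 16973/5900) = 16459 - (-2*(-6 + 2*4)/(-1081) + 16973/5900) = 16459 - (-2*(-6 + 8)*(-1/1081) + 16973*(1/5900)) = 16459 - (-2*2*(-1/1081) + 16973/5900) = 16459 - (-4*(-1/1081) + 16973/5900) = 16459 - (4/1081 + 16973/5900) = 16459 - 1*18371413/6377900 = 16459 - 18371413/6377900 = 104955484687/6377900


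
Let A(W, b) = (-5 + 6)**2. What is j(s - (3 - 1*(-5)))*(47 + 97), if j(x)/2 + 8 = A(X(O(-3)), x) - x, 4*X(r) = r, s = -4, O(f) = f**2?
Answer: 1440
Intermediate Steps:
X(r) = r/4
A(W, b) = 1 (A(W, b) = 1**2 = 1)
j(x) = -14 - 2*x (j(x) = -16 + 2*(1 - x) = -16 + (2 - 2*x) = -14 - 2*x)
j(s - (3 - 1*(-5)))*(47 + 97) = (-14 - 2*(-4 - (3 - 1*(-5))))*(47 + 97) = (-14 - 2*(-4 - (3 + 5)))*144 = (-14 - 2*(-4 - 1*8))*144 = (-14 - 2*(-4 - 8))*144 = (-14 - 2*(-12))*144 = (-14 + 24)*144 = 10*144 = 1440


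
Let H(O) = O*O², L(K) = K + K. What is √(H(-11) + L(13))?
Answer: 3*I*√145 ≈ 36.125*I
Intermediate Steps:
L(K) = 2*K
H(O) = O³
√(H(-11) + L(13)) = √((-11)³ + 2*13) = √(-1331 + 26) = √(-1305) = 3*I*√145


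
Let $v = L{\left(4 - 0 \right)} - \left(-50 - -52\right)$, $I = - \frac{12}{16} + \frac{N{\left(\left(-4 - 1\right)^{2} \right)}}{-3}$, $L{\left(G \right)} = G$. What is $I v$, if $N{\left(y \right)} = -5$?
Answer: $\frac{11}{6} \approx 1.8333$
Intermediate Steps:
$I = \frac{11}{12}$ ($I = - \frac{12}{16} - \frac{5}{-3} = \left(-12\right) \frac{1}{16} - - \frac{5}{3} = - \frac{3}{4} + \frac{5}{3} = \frac{11}{12} \approx 0.91667$)
$v = 2$ ($v = \left(4 - 0\right) - \left(-50 - -52\right) = \left(4 + 0\right) - \left(-50 + 52\right) = 4 - 2 = 2$)
$I v = \frac{11}{12} \cdot 2 = \frac{11}{6}$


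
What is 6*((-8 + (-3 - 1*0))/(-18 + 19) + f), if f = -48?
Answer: -354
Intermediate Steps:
6*((-8 + (-3 - 1*0))/(-18 + 19) + f) = 6*((-8 + (-3 - 1*0))/(-18 + 19) - 48) = 6*((-8 + (-3 + 0))/1 - 48) = 6*((-8 - 3)*1 - 48) = 6*(-11*1 - 48) = 6*(-11 - 48) = 6*(-59) = -354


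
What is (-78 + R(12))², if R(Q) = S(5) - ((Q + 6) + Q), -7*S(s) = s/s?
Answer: 573049/49 ≈ 11695.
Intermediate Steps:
S(s) = -⅐ (S(s) = -s/(7*s) = -⅐*1 = -⅐)
R(Q) = -43/7 - 2*Q (R(Q) = -⅐ - ((Q + 6) + Q) = -⅐ - ((6 + Q) + Q) = -⅐ - (6 + 2*Q) = -⅐ + (-6 - 2*Q) = -43/7 - 2*Q)
(-78 + R(12))² = (-78 + (-43/7 - 2*12))² = (-78 + (-43/7 - 24))² = (-78 - 211/7)² = (-757/7)² = 573049/49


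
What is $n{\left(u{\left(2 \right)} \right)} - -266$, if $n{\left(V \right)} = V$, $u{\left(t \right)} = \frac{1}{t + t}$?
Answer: $\frac{1065}{4} \approx 266.25$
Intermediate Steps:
$u{\left(t \right)} = \frac{1}{2 t}$
$n{\left(u{\left(2 \right)} \right)} - -266 = \frac{1}{2 \cdot 2} - -266 = \frac{1}{2} \cdot \frac{1}{2} + 266 = \frac{1}{4} + 266 = \frac{1065}{4}$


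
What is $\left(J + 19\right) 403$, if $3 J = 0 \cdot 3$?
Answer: $7657$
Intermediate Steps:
$J = 0$ ($J = \frac{0 \cdot 3}{3} = \frac{1}{3} \cdot 0 = 0$)
$\left(J + 19\right) 403 = \left(0 + 19\right) 403 = 19 \cdot 403 = 7657$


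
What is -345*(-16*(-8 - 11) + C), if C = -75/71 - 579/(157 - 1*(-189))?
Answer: -2553346725/24566 ≈ -1.0394e+5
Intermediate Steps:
C = -67059/24566 (C = -75*1/71 - 579/(157 + 189) = -75/71 - 579/346 = -67059/24566 ≈ -2.7297)
-345*(-16*(-8 - 11) + C) = -345*(-16*(-8 - 11) - 67059/24566) = -345*(-16*(-19) - 67059/24566) = -345*(304 - 67059/24566) = -345*7401005/24566 = -2553346725/24566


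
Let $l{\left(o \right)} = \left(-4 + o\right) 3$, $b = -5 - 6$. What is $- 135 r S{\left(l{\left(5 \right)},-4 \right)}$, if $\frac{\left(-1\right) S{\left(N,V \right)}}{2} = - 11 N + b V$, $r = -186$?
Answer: $-552420$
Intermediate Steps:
$b = -11$
$l{\left(o \right)} = -12 + 3 o$
$S{\left(N,V \right)} = 22 N + 22 V$ ($S{\left(N,V \right)} = - 2 \left(- 11 N - 11 V\right) = 22 N + 22 V$)
$- 135 r S{\left(l{\left(5 \right)},-4 \right)} = \left(-135\right) \left(-186\right) \left(22 \left(-12 + 3 \cdot 5\right) + 22 \left(-4\right)\right) = 25110 \left(22 \left(-12 + 15\right) - 88\right) = 25110 \left(22 \cdot 3 - 88\right) = 25110 \left(66 - 88\right) = 25110 \left(-22\right) = -552420$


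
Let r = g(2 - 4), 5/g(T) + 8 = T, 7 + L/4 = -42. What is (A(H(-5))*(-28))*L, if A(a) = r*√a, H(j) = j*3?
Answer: -2744*I*√15 ≈ -10627.0*I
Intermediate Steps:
L = -196 (L = -28 + 4*(-42) = -28 - 168 = -196)
g(T) = 5/(-8 + T)
H(j) = 3*j
r = -½ (r = 5/(-8 + (2 - 4)) = 5/(-8 - 2) = 5/(-10) = 5*(-⅒) = -½ ≈ -0.50000)
A(a) = -√a/2
(A(H(-5))*(-28))*L = (-I*√15/2*(-28))*(-196) = (14*I*√15)*(-196) = -2744*I*√15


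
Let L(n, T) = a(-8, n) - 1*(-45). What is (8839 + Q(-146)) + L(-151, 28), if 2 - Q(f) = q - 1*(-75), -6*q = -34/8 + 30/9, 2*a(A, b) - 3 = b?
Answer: 629053/72 ≈ 8736.8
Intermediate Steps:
a(A, b) = 3/2 + b/2
q = 11/72 (q = -(-34/8 + 30/9)/6 = -(-34*⅛ + 30*(⅑))/6 = -(-17/4 + 10/3)/6 = -⅙*(-11/12) = 11/72 ≈ 0.15278)
Q(f) = -5267/72 (Q(f) = 2 - (11/72 - 1*(-75)) = 2 - (11/72 + 75) = 2 - 1*5411/72 = 2 - 5411/72 = -5267/72)
L(n, T) = 93/2 + n/2 (L(n, T) = (3/2 + n/2) - 1*(-45) = (3/2 + n/2) + 45 = 93/2 + n/2)
(8839 + Q(-146)) + L(-151, 28) = (8839 - 5267/72) + (93/2 + (½)*(-151)) = 631141/72 + (93/2 - 151/2) = 631141/72 - 29 = 629053/72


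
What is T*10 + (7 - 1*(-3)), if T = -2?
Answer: -10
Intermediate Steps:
T*10 + (7 - 1*(-3)) = -2*10 + (7 - 1*(-3)) = -20 + (7 + 3) = -20 + 10 = -10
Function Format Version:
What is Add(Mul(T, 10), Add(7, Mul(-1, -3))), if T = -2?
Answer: -10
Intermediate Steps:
Add(Mul(T, 10), Add(7, Mul(-1, -3))) = Add(Mul(-2, 10), Add(7, Mul(-1, -3))) = Add(-20, Add(7, 3)) = Add(-20, 10) = -10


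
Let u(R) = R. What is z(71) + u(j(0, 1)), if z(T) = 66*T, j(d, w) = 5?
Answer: 4691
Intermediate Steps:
z(71) + u(j(0, 1)) = 66*71 + 5 = 4686 + 5 = 4691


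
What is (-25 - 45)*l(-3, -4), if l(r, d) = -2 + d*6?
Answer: 1820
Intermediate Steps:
l(r, d) = -2 + 6*d
(-25 - 45)*l(-3, -4) = (-25 - 45)*(-2 + 6*(-4)) = -70*(-2 - 24) = -70*(-26) = 1820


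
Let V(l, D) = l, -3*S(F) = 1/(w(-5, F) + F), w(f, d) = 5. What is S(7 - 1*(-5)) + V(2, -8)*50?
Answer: 5099/51 ≈ 99.980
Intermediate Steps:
S(F) = -1/(3*(5 + F))
S(7 - 1*(-5)) + V(2, -8)*50 = -1/(15 + 3*(7 - 1*(-5))) + 2*50 = -1/(15 + 3*(7 + 5)) + 100 = -1/(15 + 3*12) + 100 = -1/(15 + 36) + 100 = -1/51 + 100 = 5099/51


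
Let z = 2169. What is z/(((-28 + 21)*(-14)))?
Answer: 2169/98 ≈ 22.133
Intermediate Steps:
z/(((-28 + 21)*(-14))) = 2169/(((-28 + 21)*(-14))) = 2169/((-7*(-14))) = 2169/98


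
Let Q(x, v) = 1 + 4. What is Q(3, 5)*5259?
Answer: 26295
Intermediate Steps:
Q(x, v) = 5
Q(3, 5)*5259 = 5*5259 = 26295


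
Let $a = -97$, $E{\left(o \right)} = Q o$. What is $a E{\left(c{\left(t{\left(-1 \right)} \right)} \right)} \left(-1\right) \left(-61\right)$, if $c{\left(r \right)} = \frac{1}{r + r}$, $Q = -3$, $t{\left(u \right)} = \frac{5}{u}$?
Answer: $- \frac{17751}{10} \approx -1775.1$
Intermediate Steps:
$c{\left(r \right)} = \frac{1}{2 r}$
$E{\left(o \right)} = - 3 o$
$a E{\left(c{\left(t{\left(-1 \right)} \right)} \right)} \left(-1\right) \left(-61\right) = - 97 - 3 \frac{1}{2 \frac{5}{-1}} \left(-1\right) \left(-61\right) = - 97 - 3 \frac{1}{2 \cdot 5 \left(-1\right)} \left(-1\right) \left(-61\right) = - 97 - 3 \frac{1}{2 \left(-5\right)} \left(-1\right) \left(-61\right) = - 97 - 3 \cdot \frac{1}{2} \left(- \frac{1}{5}\right) \left(-1\right) \left(-61\right) = - 97 \left(-3\right) \left(- \frac{1}{10}\right) \left(-1\right) \left(-61\right) = - 97 \cdot \frac{3}{10} \left(-1\right) \left(-61\right) = \left(-97\right) \left(- \frac{3}{10}\right) \left(-61\right) = \frac{291}{10} \left(-61\right) = - \frac{17751}{10}$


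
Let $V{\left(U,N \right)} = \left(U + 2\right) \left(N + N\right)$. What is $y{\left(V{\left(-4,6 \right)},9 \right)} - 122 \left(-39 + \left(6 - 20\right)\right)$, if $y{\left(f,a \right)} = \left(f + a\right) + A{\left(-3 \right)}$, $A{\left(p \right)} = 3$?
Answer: $6454$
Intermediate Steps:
$V{\left(U,N \right)} = 2 N \left(2 + U\right)$ ($V{\left(U,N \right)} = \left(2 + U\right) 2 N = 2 N \left(2 + U\right)$)
$y{\left(f,a \right)} = 3 + a + f$ ($y{\left(f,a \right)} = \left(f + a\right) + 3 = \left(a + f\right) + 3 = 3 + a + f$)
$y{\left(V{\left(-4,6 \right)},9 \right)} - 122 \left(-39 + \left(6 - 20\right)\right) = \left(3 + 9 + 2 \cdot 6 \left(2 - 4\right)\right) - 122 \left(-39 + \left(6 - 20\right)\right) = \left(3 + 9 + 2 \cdot 6 \left(-2\right)\right) - 122 \left(-39 - 14\right) = \left(3 + 9 - 24\right) - -6466 = -12 + 6466 = 6454$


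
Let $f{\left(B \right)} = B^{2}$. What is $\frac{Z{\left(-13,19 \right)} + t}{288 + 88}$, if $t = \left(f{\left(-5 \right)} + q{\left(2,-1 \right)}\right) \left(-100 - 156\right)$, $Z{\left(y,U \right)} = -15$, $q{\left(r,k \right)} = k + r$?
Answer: $- \frac{6671}{376} \approx -17.742$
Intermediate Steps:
$t = -6656$ ($t = \left(\left(-5\right)^{2} + \left(-1 + 2\right)\right) \left(-100 - 156\right) = \left(25 + 1\right) \left(-256\right) = 26 \left(-256\right) = -6656$)
$\frac{Z{\left(-13,19 \right)} + t}{288 + 88} = \frac{-15 - 6656}{288 + 88} = - \frac{6671}{376}$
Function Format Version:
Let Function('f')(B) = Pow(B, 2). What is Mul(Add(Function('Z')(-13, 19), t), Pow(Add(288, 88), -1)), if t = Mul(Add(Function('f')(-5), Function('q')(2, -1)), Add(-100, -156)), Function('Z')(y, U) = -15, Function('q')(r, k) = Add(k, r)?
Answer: Rational(-6671, 376) ≈ -17.742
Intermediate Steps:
t = -6656 (t = Mul(Add(Pow(-5, 2), Add(-1, 2)), Add(-100, -156)) = Mul(Add(25, 1), -256) = Mul(26, -256) = -6656)
Mul(Add(Function('Z')(-13, 19), t), Pow(Add(288, 88), -1)) = Mul(Add(-15, -6656), Pow(Add(288, 88), -1)) = Mul(-6671, Pow(376, -1)) = Mul(-6671, Rational(1, 376)) = Rational(-6671, 376)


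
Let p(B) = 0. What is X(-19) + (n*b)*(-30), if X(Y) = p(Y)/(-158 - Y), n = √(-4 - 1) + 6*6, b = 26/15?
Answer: -1872 - 52*I*√5 ≈ -1872.0 - 116.28*I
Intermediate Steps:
b = 26/15 (b = 26*(1/15) = 26/15 ≈ 1.7333)
n = 36 + I*√5 (n = √(-5) + 36 = I*√5 + 36 = 36 + I*√5 ≈ 36.0 + 2.2361*I)
X(Y) = 0 (X(Y) = 0/(-158 - Y) = 0)
X(-19) + (n*b)*(-30) = 0 + ((36 + I*√5)*(26/15))*(-30) = 0 + (312/5 + 26*I*√5/15)*(-30) = 0 + (-1872 - 52*I*√5) = -1872 - 52*I*√5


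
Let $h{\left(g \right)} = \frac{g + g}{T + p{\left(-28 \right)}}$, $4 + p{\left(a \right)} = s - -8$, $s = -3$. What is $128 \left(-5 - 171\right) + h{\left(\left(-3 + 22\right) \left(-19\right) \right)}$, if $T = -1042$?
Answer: $- \frac{23450926}{1041} \approx -22527.0$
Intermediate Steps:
$p{\left(a \right)} = 1$ ($p{\left(a \right)} = -4 - -5 = -4 + \left(-3 + 8\right) = -4 + 5 = 1$)
$h{\left(g \right)} = - \frac{2 g}{1041}$ ($h{\left(g \right)} = \frac{g + g}{-1042 + 1} = \frac{2 g}{-1041} = 2 g \left(- \frac{1}{1041}\right) = - \frac{2 g}{1041}$)
$128 \left(-5 - 171\right) + h{\left(\left(-3 + 22\right) \left(-19\right) \right)} = 128 \left(-5 - 171\right) - \frac{2 \left(-3 + 22\right) \left(-19\right)}{1041} = 128 \left(-176\right) - \frac{2 \cdot 19 \left(-19\right)}{1041} = -22528 - - \frac{722}{1041} = -22528 + \frac{722}{1041} = - \frac{23450926}{1041}$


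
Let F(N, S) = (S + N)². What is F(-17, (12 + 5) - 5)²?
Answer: 625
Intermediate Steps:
F(N, S) = (N + S)²
F(-17, (12 + 5) - 5)² = ((-17 + ((12 + 5) - 5))²)² = ((-17 + (17 - 5))²)² = ((-17 + 12)²)² = ((-5)²)² = 25² = 625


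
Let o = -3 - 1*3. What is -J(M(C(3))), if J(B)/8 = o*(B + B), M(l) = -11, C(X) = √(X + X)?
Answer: -1056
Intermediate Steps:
C(X) = √2*√X (C(X) = √(2*X) = √2*√X)
o = -6 (o = -3 - 3 = -6)
J(B) = -96*B (J(B) = 8*(-6*(B + B)) = 8*(-12*B) = -96*B)
-J(M(C(3))) = -(-96)*(-11) = -1*1056 = -1056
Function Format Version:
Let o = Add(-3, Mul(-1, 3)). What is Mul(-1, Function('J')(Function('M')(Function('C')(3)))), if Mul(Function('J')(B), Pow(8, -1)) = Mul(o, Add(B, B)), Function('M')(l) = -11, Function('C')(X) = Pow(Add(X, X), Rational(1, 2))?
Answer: -1056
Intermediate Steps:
Function('C')(X) = Mul(Pow(2, Rational(1, 2)), Pow(X, Rational(1, 2))) (Function('C')(X) = Pow(Mul(2, X), Rational(1, 2)) = Mul(Pow(2, Rational(1, 2)), Pow(X, Rational(1, 2))))
o = -6 (o = Add(-3, -3) = -6)
Function('J')(B) = Mul(-96, B) (Function('J')(B) = Mul(8, Mul(-6, Add(B, B))) = Mul(8, Mul(-6, Mul(2, B))) = Mul(8, Mul(-12, B)) = Mul(-96, B))
Mul(-1, Function('J')(Function('M')(Function('C')(3)))) = Mul(-1, Mul(-96, -11)) = Mul(-1, 1056) = -1056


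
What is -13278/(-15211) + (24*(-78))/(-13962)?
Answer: 2741826/2722769 ≈ 1.0070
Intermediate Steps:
-13278/(-15211) + (24*(-78))/(-13962) = -13278*(-1/15211) - 1872*(-1/13962) = 13278/15211 + 24/179 = 2741826/2722769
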